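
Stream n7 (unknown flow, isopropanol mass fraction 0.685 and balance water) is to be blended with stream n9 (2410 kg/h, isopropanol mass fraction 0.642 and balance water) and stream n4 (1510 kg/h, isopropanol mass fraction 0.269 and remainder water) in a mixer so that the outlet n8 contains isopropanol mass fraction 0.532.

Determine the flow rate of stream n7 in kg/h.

Let n7 be the unknown flow. Total out = 3920 + n7.
isopropanol balance: 1953.4 + 0.685·n7 = 0.532·(3920 + n7)
(0.685 − 0.532)·n7 = 0.532×3920 − 1953.4 = 132.03
n7 = 132.03 / 0.153 = 862.94 kg/h

862.9 kg/h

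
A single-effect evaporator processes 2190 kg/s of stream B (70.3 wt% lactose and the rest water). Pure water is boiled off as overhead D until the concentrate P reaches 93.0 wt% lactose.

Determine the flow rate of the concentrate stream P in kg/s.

lactose is conserved: 2190×0.703 = 1539.6 kg/s all reports to the concentrate.
Concentrate = 1539.6/(target fraction) = 1655.5 kg/s.

1655 kg/s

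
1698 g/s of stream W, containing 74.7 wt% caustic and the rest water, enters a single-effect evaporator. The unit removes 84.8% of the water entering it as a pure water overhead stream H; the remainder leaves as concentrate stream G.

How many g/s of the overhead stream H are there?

364.3 g/s

water entering = 1698×0.253 = 429.59 g/s; overhead removed = 0.848×429.59 = 364.3 g/s.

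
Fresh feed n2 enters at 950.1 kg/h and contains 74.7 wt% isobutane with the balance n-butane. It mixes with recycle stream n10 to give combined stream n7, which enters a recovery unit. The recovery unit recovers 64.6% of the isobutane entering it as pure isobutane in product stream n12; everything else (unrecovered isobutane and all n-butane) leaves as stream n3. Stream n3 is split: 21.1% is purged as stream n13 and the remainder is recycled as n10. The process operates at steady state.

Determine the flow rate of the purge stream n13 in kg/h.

n-butane enters only via n2 and leaves only via the purge: 950.1×0.253 = 0.211×(n-butane in n3), and the recovery unit passes all n-butane, so n-butane in n7 = n-butane in n3 = 1139.2 kg/h.
isobutane in n7: m_A = 950.1×0.747 + (1−0.211)·(1−0.646)·m_A, so m_A = 709.72/0.7207 = 984.78 kg/h.
n3 = (1−0.646)×984.78 + 1139.2 = 1487.8 kg/h.
Purge n13 = 0.211×1487.8 = 313.93 kg/h.

313.9 kg/h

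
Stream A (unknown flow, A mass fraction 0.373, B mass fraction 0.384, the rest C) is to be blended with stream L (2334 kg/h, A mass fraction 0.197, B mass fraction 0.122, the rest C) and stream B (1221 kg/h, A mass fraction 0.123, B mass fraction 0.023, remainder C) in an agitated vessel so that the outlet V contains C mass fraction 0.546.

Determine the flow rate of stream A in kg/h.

Let A be the unknown flow. Total out = 3555 + A.
C balance: 2632.2 + 0.243·A = 0.546·(3555 + A)
(0.243 − 0.546)·A = 0.546×3555 − 2632.2 = -691.16
A = -691.16 / -0.303 = 2281 kg/h

2281 kg/h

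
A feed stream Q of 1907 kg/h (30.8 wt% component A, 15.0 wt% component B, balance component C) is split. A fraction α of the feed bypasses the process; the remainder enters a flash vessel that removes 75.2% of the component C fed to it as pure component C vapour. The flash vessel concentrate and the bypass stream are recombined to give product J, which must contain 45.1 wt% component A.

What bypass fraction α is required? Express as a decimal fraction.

0.222

All 1907×0.308 = 587.36 kg/h of component A reaches J, so J = 587.36/0.451 = 1302.3 kg/h and vapour = 604.66 kg/h.
The evaporator receives (1−α)·1907 of feed at 0.542 component C and removes 0.752 of that component C:
0.752×0.542×(1−α)×1907 = 604.66
(1−α) = 604.66/777.26 = 0.7779;  α = 0.2221.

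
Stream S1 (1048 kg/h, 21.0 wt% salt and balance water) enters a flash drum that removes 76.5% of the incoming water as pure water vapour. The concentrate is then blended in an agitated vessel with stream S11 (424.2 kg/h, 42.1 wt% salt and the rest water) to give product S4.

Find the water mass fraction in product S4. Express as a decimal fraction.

Vapour removed = 0.765×0.790×1048 = 633.36 kg/h; concentrate = 414.64 kg/h.
water reaching the mixer = 194.56 (from concentrate) + 424.2×0.579 = 440.17 kg/h.
Product flow = 414.64 + 424.2 = 838.84 kg/h; water fraction = 0.525.

0.525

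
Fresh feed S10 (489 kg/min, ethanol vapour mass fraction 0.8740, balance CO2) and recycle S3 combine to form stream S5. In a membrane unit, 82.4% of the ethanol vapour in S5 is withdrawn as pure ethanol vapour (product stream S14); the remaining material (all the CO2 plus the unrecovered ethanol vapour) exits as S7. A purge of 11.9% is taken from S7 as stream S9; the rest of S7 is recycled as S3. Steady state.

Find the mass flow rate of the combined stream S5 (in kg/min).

CO2 enters only via S10 and leaves only via the purge: 489×0.126 = 0.119×(CO2 in S7), and the membrane unit passes all CO2, so CO2 in S5 = CO2 in S7 = 517.76 kg/min.
ethanol vapour in S5: m_A = 489×0.874 + (1−0.119)·(1−0.824)·m_A, so m_A = 427.39/0.8449 = 505.82 kg/min.
S5 = 505.82 + 517.76 = 1023.6 kg/min.

1024 kg/min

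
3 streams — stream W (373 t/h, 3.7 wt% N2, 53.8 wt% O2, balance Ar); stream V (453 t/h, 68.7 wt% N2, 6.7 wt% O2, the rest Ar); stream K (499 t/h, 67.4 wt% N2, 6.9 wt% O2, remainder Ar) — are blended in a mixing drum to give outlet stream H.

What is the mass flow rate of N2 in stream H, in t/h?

661.3 t/h

N2 out = N2 in = 373×0.037 + 453×0.687 + 499×0.674 = 661.34 t/h.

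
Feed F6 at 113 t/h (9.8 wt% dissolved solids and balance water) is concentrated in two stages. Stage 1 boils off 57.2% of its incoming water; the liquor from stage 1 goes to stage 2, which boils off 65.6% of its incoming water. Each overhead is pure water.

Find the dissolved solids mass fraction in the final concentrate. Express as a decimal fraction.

0.425

water in feed = 113×0.902 = 101.93 t/h.
After stage 1: water left = (1−0.572)×101.93 = 43.624; stream total = 54.698 t/h.
After stage 2: water left = (1−0.656)×43.624 = 15.007; final concentrate = 26.081 t/h.
dissolved solids fraction = 11.074/26.081 = 0.425.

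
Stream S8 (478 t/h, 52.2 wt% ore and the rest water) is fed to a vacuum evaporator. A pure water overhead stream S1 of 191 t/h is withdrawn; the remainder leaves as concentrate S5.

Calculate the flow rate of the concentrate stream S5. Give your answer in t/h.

287 t/h

Concentrate = 478 − 191 = 287 t/h.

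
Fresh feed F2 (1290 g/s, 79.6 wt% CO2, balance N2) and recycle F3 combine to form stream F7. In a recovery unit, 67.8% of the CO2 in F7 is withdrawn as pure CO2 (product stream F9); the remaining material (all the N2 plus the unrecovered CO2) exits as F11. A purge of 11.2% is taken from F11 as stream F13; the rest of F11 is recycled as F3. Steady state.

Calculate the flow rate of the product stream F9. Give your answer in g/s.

975 g/s

CO2 in F7: m_A = 1290×0.796 + (1−0.112)·(1−0.678)·m_A, so m_A = 1026.8/0.7141 = 1438 g/s.
Product F9 = 0.678×1438 = 974.98 g/s.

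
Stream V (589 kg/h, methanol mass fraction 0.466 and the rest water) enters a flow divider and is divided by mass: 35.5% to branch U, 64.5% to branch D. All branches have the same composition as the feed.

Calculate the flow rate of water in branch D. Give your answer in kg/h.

202.9 kg/h

Branch D total = 0.645×589 = 379.91 kg/h.
water in D = 0.534×379.91 = 202.87 kg/h.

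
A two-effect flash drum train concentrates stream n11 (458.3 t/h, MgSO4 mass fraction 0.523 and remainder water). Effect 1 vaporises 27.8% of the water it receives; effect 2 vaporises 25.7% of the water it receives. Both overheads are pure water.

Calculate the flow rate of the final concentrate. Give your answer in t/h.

water in feed = 458.3×0.477 = 218.61 t/h.
After stage 1: water left = (1−0.278)×218.61 = 157.84; stream total = 397.53 t/h.
After stage 2: water left = (1−0.257)×157.84 = 117.27; final concentrate = 356.96 t/h.

357 t/h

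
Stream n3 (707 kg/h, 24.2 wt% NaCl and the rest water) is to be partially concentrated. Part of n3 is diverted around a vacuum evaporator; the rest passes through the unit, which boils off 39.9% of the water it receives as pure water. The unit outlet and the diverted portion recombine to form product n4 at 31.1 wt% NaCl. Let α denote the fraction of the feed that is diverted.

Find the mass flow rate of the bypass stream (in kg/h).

188.4 kg/h

All 707×0.242 = 171.09 kg/h of NaCl reaches n4, so n4 = 171.09/0.311 = 550.14 kg/h and vapour = 156.86 kg/h.
The evaporator receives (1−α)·707 of feed at 0.758 water and removes 0.399 of that water:
0.399×0.758×(1−α)×707 = 156.86
(1−α) = 156.86/213.83 = 0.7336;  α = 0.2664.
Bypass flow = 0.2664×707 = 188.36 kg/h.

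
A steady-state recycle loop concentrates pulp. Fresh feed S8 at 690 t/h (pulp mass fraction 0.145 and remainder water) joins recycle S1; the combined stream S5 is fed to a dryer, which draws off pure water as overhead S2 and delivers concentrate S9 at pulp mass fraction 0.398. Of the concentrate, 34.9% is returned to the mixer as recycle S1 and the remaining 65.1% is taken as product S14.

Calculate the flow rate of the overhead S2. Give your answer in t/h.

438.6 t/h

Overall pulp balance (none leaves overhead): pulp in fresh feed = pulp in product, i.e. 690×0.145 = (1−0.349)·S9·0.398.
S9 = 100.05/(0.398×0.651) = 386.15 t/h.
Recycle S1 = 0.349×386.15 = 134.77 t/h.
Combined feed S5 = 690 + 134.77 = 824.77 t/h.
Overhead S2 = S5 − S9 = 824.77 − 386.15 = 438.62 t/h.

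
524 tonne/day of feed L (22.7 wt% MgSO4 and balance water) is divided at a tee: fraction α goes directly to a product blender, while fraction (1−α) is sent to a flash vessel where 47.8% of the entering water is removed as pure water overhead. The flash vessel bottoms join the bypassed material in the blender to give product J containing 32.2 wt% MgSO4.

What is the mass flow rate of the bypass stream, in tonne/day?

105.6 tonne/day

All 524×0.227 = 118.95 tonne/day of MgSO4 reaches J, so J = 118.95/0.322 = 369.4 tonne/day and vapour = 154.6 tonne/day.
The evaporator receives (1−α)·524 of feed at 0.773 water and removes 0.478 of that water:
0.478×0.773×(1−α)×524 = 154.6
(1−α) = 154.6/193.61 = 0.7985;  α = 0.2015.
Bypass flow = 0.2015×524 = 105.6 tonne/day.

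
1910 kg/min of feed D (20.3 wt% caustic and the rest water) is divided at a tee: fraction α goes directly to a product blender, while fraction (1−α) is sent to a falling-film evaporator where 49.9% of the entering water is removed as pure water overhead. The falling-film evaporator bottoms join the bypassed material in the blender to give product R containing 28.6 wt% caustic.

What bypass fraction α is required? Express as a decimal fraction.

All 1910×0.203 = 387.73 kg/min of caustic reaches R, so R = 387.73/0.286 = 1355.7 kg/min and vapour = 554.3 kg/min.
The evaporator receives (1−α)·1910 of feed at 0.797 water and removes 0.499 of that water:
0.499×0.797×(1−α)×1910 = 554.3
(1−α) = 554.3/759.61 = 0.7297;  α = 0.2703.

0.270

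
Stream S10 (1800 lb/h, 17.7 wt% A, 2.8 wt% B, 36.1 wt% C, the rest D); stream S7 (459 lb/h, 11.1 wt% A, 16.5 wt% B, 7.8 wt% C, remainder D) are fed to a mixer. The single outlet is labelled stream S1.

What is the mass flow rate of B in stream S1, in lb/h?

B out = B in = 1800×0.028 + 459×0.165 = 126.13 lb/h.

126.1 lb/h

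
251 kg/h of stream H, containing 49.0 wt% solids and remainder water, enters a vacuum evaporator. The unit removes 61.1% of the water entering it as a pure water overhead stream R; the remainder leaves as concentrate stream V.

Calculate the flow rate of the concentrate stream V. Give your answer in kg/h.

172.8 kg/h

water entering = 251×0.510 = 128.01 kg/h; overhead removed = 0.611×128.01 = 78.214 kg/h.
Concentrate = 251 − 78.214 = 172.79 kg/h.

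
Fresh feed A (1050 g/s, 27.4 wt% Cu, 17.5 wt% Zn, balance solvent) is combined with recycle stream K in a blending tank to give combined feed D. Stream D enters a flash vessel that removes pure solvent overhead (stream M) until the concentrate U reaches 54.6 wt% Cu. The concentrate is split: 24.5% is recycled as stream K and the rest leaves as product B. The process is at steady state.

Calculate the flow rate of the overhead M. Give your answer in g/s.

Overall Cu balance (none leaves overhead): Cu in fresh feed = Cu in product, i.e. 1050×0.274 = (1−0.245)·U·0.546.
U = 287.7/(0.546×0.755) = 697.91 g/s.
Recycle K = 0.245×697.91 = 170.99 g/s.
Combined feed D = 1050 + 170.99 = 1221 g/s.
Overhead M = D − U = 1221 − 697.91 = 523.08 g/s.

523.1 g/s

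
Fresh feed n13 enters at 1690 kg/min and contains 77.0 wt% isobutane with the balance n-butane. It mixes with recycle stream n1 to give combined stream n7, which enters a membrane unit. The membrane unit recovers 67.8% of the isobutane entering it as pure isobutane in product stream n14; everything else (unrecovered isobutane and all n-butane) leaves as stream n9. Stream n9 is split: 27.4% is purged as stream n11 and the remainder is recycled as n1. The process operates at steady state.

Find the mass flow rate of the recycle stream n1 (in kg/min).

1427 kg/min

n-butane enters only via n13 and leaves only via the purge: 1690×0.230 = 0.274×(n-butane in n9), and the membrane unit passes all n-butane, so n-butane in n7 = n-butane in n9 = 1418.6 kg/min.
isobutane in n7: m_A = 1690×0.770 + (1−0.274)·(1−0.678)·m_A, so m_A = 1301.3/0.7662 = 1698.3 kg/min.
n9 = (1−0.678)×1698.3 + 1418.6 = 1965.5 kg/min.
Recycle n1 = (1−0.274)×1965.5 = 1426.9 kg/min.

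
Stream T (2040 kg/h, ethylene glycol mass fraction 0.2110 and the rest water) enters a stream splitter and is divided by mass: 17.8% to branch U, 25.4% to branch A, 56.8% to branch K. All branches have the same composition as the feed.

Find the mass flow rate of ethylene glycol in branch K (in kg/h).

244.5 kg/h

Branch K total = 0.568×2040 = 1158.7 kg/h.
ethylene glycol in K = 0.211×1158.7 = 244.49 kg/h.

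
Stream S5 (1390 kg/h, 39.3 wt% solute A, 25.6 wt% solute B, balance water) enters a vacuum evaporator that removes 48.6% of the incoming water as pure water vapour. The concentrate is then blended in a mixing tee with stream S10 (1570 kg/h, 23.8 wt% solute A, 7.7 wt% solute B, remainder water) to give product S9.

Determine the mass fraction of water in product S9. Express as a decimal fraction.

0.487

Vapour removed = 0.486×0.351×1390 = 237.11 kg/h; concentrate = 1152.9 kg/h.
water reaching the mixer = 250.78 (from concentrate) + 1570×0.685 = 1326.2 kg/h.
Product flow = 1152.9 + 1570 = 2722.9 kg/h; water fraction = 0.487.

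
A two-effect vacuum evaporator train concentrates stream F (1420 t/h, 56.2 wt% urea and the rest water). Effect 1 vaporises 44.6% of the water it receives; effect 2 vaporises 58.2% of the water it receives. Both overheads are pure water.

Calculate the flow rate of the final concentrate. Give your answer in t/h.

water in feed = 1420×0.438 = 621.96 t/h.
After stage 1: water left = (1−0.446)×621.96 = 344.57; stream total = 1142.6 t/h.
After stage 2: water left = (1−0.582)×344.57 = 144.03; final concentrate = 942.07 t/h.

942.1 t/h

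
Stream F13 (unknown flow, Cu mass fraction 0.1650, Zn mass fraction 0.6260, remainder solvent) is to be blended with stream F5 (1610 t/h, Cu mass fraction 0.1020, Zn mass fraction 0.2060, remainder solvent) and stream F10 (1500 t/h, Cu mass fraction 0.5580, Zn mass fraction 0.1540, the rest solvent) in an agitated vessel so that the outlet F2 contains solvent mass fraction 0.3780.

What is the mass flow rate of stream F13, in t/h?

2193 t/h

Let F13 be the unknown flow. Total out = 3110 + F13.
solvent balance: 1546.1 + 0.209·F13 = 0.378·(3110 + F13)
(0.209 − 0.378)·F13 = 0.378×3110 − 1546.1 = -370.54
F13 = -370.54 / -0.169 = 2192.5 t/h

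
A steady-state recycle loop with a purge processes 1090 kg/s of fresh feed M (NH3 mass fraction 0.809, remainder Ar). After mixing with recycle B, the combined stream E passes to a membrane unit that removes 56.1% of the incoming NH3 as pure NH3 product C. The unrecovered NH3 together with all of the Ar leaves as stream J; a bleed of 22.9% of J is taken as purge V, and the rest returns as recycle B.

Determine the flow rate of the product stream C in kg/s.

747.8 kg/s

NH3 in E: m_A = 1090×0.809 + (1−0.229)·(1−0.561)·m_A, so m_A = 881.81/0.6615 = 1333 kg/s.
Product C = 0.561×1333 = 747.8 kg/s.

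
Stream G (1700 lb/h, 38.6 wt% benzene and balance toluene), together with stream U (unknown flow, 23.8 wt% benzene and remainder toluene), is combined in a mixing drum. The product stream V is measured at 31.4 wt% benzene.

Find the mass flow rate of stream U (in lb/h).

1611 lb/h

Let U be the unknown flow. Total out = 1700 + U.
benzene balance: 656.2 + 0.238·U = 0.314·(1700 + U)
(0.238 − 0.314)·U = 0.314×1700 − 656.2 = -122.4
U = -122.4 / -0.076 = 1610.5 lb/h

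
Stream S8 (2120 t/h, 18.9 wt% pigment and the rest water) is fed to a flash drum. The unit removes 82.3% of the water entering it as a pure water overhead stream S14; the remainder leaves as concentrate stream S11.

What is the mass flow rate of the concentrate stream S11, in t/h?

water entering = 2120×0.811 = 1719.3 t/h; overhead removed = 0.823×1719.3 = 1415 t/h.
Concentrate = 2120 − 1415 = 705 t/h.

705 t/h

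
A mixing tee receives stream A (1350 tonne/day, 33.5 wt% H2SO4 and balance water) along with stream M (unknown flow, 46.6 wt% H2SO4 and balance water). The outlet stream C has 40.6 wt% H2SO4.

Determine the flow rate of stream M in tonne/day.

Let M be the unknown flow. Total out = 1350 + M.
H2SO4 balance: 452.25 + 0.466·M = 0.406·(1350 + M)
(0.466 − 0.406)·M = 0.406×1350 − 452.25 = 95.85
M = 95.85 / 0.060 = 1597.5 tonne/day

1598 tonne/day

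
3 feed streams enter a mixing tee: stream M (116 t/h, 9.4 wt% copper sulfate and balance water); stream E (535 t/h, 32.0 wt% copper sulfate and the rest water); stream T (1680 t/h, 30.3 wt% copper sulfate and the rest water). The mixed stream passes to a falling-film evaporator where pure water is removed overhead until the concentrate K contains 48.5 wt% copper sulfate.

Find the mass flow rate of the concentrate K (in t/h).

copper sulfate entering = 116×0.094 + 535×0.320 + 1680×0.303 = 691.14 t/h.
All copper sulfate reports to K, so K = 691.14/0.485 = 1425 t/h.

1425 t/h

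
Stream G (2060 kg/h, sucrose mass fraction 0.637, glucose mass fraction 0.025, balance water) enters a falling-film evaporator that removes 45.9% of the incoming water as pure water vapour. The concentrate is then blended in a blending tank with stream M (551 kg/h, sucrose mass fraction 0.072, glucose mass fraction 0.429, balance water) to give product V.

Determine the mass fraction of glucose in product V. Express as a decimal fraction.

0.126

Vapour removed = 0.459×0.338×2060 = 319.59 kg/h; concentrate = 1740.4 kg/h.
glucose reaching the mixer = 51.5 (from concentrate) + 551×0.429 = 287.88 kg/h.
Product flow = 1740.4 + 551 = 2291.4 kg/h; glucose fraction = 0.126.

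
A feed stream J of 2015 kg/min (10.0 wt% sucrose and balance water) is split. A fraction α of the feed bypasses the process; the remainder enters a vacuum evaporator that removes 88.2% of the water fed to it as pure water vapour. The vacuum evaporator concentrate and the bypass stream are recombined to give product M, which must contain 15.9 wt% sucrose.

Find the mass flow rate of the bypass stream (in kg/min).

1073 kg/min

All 2015×0.100 = 201.5 kg/min of sucrose reaches M, so M = 201.5/0.159 = 1267.3 kg/min and vapour = 747.7 kg/min.
The evaporator receives (1−α)·2015 of feed at 0.900 water and removes 0.882 of that water:
0.882×0.900×(1−α)×2015 = 747.7
(1−α) = 747.7/1599.5 = 0.4675;  α = 0.5325.
Bypass flow = 0.5325×2015 = 1073.1 kg/min.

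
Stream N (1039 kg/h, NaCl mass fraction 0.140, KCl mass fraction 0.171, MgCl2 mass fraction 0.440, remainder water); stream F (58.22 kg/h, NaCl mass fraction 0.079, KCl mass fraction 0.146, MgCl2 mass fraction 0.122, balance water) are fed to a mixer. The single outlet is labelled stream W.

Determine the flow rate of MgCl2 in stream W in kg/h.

464.3 kg/h

MgCl2 out = MgCl2 in = 1039×0.440 + 58.22×0.122 = 464.26 kg/h.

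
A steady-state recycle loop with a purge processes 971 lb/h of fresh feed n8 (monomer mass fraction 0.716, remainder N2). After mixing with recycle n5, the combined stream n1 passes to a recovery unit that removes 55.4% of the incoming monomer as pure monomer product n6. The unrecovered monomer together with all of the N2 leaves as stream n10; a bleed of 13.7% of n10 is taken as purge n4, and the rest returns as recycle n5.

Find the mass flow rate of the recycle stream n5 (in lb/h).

2172 lb/h

N2 enters only via n8 and leaves only via the purge: 971×0.284 = 0.137×(N2 in n10), and the recovery unit passes all N2, so N2 in n1 = N2 in n10 = 2012.9 lb/h.
monomer in n1: m_A = 971×0.716 + (1−0.137)·(1−0.554)·m_A, so m_A = 695.24/0.6151 = 1130.3 lb/h.
n10 = (1−0.554)×1130.3 + 2012.9 = 2517 lb/h.
Recycle n5 = (1−0.137)×2517 = 2172.2 lb/h.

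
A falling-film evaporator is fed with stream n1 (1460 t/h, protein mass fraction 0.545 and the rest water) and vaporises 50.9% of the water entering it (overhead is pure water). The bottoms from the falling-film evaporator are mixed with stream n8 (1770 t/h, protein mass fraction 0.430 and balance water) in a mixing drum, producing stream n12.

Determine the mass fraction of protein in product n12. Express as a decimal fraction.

Vapour removed = 0.509×0.455×1460 = 338.13 t/h; concentrate = 1121.9 t/h.
protein reaching the mixer = 795.7 (from concentrate) + 1770×0.430 = 1556.8 t/h.
Product flow = 1121.9 + 1770 = 2891.9 t/h; protein fraction = 0.538.

0.538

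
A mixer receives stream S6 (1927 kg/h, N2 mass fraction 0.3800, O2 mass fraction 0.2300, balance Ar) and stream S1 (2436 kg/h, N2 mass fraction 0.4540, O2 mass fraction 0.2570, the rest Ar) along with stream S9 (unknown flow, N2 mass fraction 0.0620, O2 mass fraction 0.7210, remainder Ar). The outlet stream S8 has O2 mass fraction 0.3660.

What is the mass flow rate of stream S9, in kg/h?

Let S9 be the unknown flow. Total out = 4363 + S9.
O2 balance: 1069.3 + 0.721·S9 = 0.366·(4363 + S9)
(0.721 − 0.366)·S9 = 0.366×4363 − 1069.3 = 527.6
S9 = 527.6 / 0.355 = 1486.2 kg/h

1486 kg/h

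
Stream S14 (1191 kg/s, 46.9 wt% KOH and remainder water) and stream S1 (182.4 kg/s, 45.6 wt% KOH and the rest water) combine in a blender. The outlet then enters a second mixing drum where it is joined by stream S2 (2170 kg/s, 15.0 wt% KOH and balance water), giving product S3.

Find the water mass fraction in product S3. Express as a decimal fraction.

0.727

Overall, product flow = 3543.4 kg/s.
water in = 1191×0.531 + 182.4×0.544 + 2170×0.850 = 2576.1 kg/s.
water fraction in S3 = 0.727.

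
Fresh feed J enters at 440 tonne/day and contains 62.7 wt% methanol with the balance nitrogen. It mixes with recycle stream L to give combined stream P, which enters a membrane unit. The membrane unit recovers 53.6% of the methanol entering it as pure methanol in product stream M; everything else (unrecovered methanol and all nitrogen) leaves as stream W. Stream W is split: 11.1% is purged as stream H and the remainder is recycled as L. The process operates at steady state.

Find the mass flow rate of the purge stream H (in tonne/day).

188.3 tonne/day

nitrogen enters only via J and leaves only via the purge: 440×0.373 = 0.111×(nitrogen in W), and the membrane unit passes all nitrogen, so nitrogen in P = nitrogen in W = 1478.6 tonne/day.
methanol in P: m_A = 440×0.627 + (1−0.111)·(1−0.536)·m_A, so m_A = 275.88/0.5875 = 469.58 tonne/day.
W = (1−0.536)×469.58 + 1478.6 = 1696.4 tonne/day.
Purge H = 0.111×1696.4 = 188.31 tonne/day.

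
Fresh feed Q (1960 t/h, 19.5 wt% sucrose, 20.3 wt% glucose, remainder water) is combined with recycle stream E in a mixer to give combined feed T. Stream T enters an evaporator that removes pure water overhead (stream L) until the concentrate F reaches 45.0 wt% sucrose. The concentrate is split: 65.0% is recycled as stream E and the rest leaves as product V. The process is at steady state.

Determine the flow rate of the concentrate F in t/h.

Overall sucrose balance (none leaves overhead): sucrose in fresh feed = sucrose in product, i.e. 1960×0.195 = (1−0.650)·F·0.450.
F = 382.2/(0.450×0.350) = 2426.7 t/h.

2427 t/h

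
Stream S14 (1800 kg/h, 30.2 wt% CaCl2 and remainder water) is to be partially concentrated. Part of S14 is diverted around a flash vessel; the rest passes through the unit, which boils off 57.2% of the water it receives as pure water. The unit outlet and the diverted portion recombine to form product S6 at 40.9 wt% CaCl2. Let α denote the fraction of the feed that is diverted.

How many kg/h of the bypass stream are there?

All 1800×0.302 = 543.6 kg/h of CaCl2 reaches S6, so S6 = 543.6/0.409 = 1329.1 kg/h and vapour = 470.9 kg/h.
The evaporator receives (1−α)·1800 of feed at 0.698 water and removes 0.572 of that water:
0.572×0.698×(1−α)×1800 = 470.9
(1−α) = 470.9/718.66 = 0.6553;  α = 0.3447.
Bypass flow = 0.3447×1800 = 620.54 kg/h.

620.5 kg/h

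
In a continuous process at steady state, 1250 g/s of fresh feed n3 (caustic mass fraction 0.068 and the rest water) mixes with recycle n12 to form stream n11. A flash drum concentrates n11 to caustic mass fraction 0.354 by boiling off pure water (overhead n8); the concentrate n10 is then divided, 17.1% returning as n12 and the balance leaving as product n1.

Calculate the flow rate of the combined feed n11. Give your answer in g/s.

Overall caustic balance (none leaves overhead): caustic in fresh feed = caustic in product, i.e. 1250×0.068 = (1−0.171)·n10·0.354.
n10 = 85/(0.354×0.829) = 289.64 g/s.
Recycle n12 = 0.171×289.64 = 49.529 g/s.
Combined feed n11 = 1250 + 49.529 = 1299.5 g/s.

1300 g/s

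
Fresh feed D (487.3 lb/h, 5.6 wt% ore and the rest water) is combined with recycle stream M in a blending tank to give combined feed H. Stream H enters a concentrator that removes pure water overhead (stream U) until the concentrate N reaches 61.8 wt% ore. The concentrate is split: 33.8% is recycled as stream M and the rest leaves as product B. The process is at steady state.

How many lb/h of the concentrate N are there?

Overall ore balance (none leaves overhead): ore in fresh feed = ore in product, i.e. 487.3×0.056 = (1−0.338)·N·0.618.
N = 27.289/(0.618×0.662) = 66.702 lb/h.

66.7 lb/h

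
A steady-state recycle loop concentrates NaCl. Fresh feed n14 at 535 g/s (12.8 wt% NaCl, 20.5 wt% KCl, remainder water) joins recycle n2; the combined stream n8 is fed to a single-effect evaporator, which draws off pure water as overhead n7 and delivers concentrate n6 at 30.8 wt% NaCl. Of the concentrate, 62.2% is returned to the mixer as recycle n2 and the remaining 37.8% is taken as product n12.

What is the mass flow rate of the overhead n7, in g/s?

312.7 g/s

Overall NaCl balance (none leaves overhead): NaCl in fresh feed = NaCl in product, i.e. 535×0.128 = (1−0.622)·n6·0.308.
n6 = 68.48/(0.308×0.378) = 588.19 g/s.
Recycle n2 = 0.622×588.19 = 365.86 g/s.
Combined feed n8 = 535 + 365.86 = 900.86 g/s.
Overhead n7 = n8 − n6 = 900.86 − 588.19 = 312.66 g/s.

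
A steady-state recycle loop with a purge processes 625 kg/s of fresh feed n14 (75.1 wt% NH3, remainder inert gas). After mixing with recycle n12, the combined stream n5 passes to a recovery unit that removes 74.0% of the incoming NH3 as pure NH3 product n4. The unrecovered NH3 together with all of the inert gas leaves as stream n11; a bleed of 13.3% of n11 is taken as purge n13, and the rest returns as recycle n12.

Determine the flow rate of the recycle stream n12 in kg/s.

1151 kg/s

inert gas enters only via n14 and leaves only via the purge: 625×0.249 = 0.133×(inert gas in n11), and the recovery unit passes all inert gas, so inert gas in n5 = inert gas in n11 = 1170.1 kg/s.
NH3 in n5: m_A = 625×0.751 + (1−0.133)·(1−0.740)·m_A, so m_A = 469.38/0.7746 = 605.97 kg/s.
n11 = (1−0.740)×605.97 + 1170.1 = 1327.7 kg/s.
Recycle n12 = (1−0.133)×1327.7 = 1151.1 kg/s.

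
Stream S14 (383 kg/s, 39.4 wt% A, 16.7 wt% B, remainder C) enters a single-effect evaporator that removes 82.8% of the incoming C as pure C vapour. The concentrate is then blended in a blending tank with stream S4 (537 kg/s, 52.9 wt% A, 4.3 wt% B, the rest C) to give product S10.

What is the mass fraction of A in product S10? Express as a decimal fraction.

0.5571

Vapour removed = 0.828×0.439×383 = 139.22 kg/s; concentrate = 243.78 kg/s.
A reaching the mixer = 150.9 (from concentrate) + 537×0.529 = 434.98 kg/s.
Product flow = 243.78 + 537 = 780.78 kg/s; A fraction = 0.5571.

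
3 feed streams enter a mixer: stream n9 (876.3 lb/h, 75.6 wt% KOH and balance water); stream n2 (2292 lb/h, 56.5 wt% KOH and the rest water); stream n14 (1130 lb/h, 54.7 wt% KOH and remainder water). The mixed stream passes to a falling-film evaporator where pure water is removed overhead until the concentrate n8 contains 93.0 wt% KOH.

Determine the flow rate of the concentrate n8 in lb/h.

KOH entering = 876.3×0.756 + 2292×0.565 + 1130×0.547 = 2575.6 lb/h.
All KOH reports to n8, so n8 = 2575.6/0.930 = 2769.4 lb/h.

2769 lb/h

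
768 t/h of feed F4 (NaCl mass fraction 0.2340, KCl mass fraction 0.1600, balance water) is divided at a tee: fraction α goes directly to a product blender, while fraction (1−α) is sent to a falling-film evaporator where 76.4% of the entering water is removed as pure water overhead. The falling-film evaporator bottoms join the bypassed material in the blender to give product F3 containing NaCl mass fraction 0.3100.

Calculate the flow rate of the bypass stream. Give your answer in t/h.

All 768×0.234 = 179.71 t/h of NaCl reaches F3, so F3 = 179.71/0.310 = 579.72 t/h and vapour = 188.28 t/h.
The evaporator receives (1−α)·768 of feed at 0.606 water and removes 0.764 of that water:
0.764×0.606×(1−α)×768 = 188.28
(1−α) = 188.28/355.57 = 0.5295;  α = 0.4705.
Bypass flow = 0.4705×768 = 361.33 t/h.

361.3 t/h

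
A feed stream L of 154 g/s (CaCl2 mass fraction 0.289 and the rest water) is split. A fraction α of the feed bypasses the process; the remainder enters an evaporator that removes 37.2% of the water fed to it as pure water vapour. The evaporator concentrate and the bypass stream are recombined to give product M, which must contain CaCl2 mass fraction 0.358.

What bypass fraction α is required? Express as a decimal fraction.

All 154×0.289 = 44.506 g/s of CaCl2 reaches M, so M = 44.506/0.358 = 124.32 g/s and vapour = 29.682 g/s.
The evaporator receives (1−α)·154 of feed at 0.711 water and removes 0.372 of that water:
0.372×0.711×(1−α)×154 = 29.682
(1−α) = 29.682/40.732 = 0.7287;  α = 0.2713.

0.271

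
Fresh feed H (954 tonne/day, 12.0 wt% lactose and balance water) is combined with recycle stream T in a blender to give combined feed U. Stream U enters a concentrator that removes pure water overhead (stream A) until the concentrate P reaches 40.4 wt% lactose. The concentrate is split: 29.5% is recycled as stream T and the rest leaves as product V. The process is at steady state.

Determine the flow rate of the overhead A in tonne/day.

Overall lactose balance (none leaves overhead): lactose in fresh feed = lactose in product, i.e. 954×0.120 = (1−0.295)·P·0.404.
P = 114.48/(0.404×0.705) = 401.94 tonne/day.
Recycle T = 0.295×401.94 = 118.57 tonne/day.
Combined feed U = 954 + 118.57 = 1072.6 tonne/day.
Overhead A = U − P = 1072.6 − 401.94 = 670.63 tonne/day.

670.6 tonne/day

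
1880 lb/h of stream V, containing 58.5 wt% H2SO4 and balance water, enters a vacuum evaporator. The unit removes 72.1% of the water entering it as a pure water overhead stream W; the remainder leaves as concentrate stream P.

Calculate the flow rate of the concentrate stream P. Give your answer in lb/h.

1317 lb/h

water entering = 1880×0.415 = 780.2 lb/h; overhead removed = 0.721×780.2 = 562.52 lb/h.
Concentrate = 1880 − 562.52 = 1317.5 lb/h.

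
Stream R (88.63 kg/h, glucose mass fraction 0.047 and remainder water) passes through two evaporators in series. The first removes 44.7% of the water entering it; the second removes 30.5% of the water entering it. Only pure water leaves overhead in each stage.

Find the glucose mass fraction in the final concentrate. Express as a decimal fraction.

0.114

water in feed = 88.63×0.953 = 84.464 kg/h.
After stage 1: water left = (1−0.447)×84.464 = 46.709; stream total = 50.874 kg/h.
After stage 2: water left = (1−0.305)×46.709 = 32.463; final concentrate = 36.628 kg/h.
glucose fraction = 4.1656/36.628 = 0.114.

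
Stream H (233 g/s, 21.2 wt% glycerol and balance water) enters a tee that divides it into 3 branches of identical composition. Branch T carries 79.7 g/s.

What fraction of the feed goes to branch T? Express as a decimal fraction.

Fraction to T = 79.7/233 = 0.3421.

0.342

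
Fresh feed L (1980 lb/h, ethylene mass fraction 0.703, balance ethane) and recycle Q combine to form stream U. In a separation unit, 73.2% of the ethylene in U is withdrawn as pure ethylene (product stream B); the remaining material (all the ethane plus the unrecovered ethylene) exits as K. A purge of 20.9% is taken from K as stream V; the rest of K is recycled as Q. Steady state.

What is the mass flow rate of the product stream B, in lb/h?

1293 lb/h

ethylene in U: m_A = 1980×0.703 + (1−0.209)·(1−0.732)·m_A, so m_A = 1391.9/0.7880 = 1766.4 lb/h.
Product B = 0.732×1766.4 = 1293 lb/h.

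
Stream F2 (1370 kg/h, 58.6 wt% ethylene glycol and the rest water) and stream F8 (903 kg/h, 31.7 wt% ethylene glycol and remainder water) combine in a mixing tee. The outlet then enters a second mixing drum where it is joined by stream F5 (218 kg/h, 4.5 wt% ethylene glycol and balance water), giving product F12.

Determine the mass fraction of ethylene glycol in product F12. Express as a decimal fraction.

0.4411

Overall, product flow = 2491 kg/h.
ethylene glycol in = 1370×0.586 + 903×0.317 + 218×0.045 = 1098.9 kg/h.
ethylene glycol fraction in F12 = 0.4411.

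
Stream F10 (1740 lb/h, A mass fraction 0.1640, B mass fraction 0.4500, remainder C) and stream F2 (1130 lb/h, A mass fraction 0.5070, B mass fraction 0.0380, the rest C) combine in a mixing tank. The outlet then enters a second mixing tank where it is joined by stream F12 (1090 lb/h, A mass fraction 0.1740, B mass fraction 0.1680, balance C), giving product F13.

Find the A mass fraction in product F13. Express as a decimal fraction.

Overall, product flow = 3960 lb/h.
A in = 1740×0.164 + 1130×0.507 + 1090×0.174 = 1047.9 lb/h.
A fraction in F13 = 0.2646.

0.2646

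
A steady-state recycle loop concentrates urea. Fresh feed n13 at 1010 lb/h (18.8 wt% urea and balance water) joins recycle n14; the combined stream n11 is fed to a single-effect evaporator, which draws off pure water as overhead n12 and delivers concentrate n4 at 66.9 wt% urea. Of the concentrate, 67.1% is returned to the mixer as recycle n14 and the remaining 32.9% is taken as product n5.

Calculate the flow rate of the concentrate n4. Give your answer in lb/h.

Overall urea balance (none leaves overhead): urea in fresh feed = urea in product, i.e. 1010×0.188 = (1−0.671)·n4·0.669.
n4 = 189.88/(0.669×0.329) = 862.69 lb/h.

862.7 lb/h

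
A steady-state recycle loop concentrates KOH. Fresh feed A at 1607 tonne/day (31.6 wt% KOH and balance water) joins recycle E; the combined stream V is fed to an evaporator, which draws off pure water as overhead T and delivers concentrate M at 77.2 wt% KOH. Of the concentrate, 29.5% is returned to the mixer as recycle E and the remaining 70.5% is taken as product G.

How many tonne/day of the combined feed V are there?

1882 tonne/day

Overall KOH balance (none leaves overhead): KOH in fresh feed = KOH in product, i.e. 1607×0.316 = (1−0.295)·M·0.772.
M = 507.81/(0.772×0.705) = 933.03 tonne/day.
Recycle E = 0.295×933.03 = 275.24 tonne/day.
Combined feed V = 1607 + 275.24 = 1882.2 tonne/day.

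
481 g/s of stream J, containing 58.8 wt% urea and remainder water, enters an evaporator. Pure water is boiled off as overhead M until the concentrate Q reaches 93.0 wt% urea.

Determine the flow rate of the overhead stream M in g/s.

176.9 g/s

urea is conserved: 481×0.588 = 282.83 g/s all reports to the concentrate.
Concentrate = 282.83/(target fraction) = 304.12 g/s.
Overhead = 481 − 304.12 = 176.88 g/s.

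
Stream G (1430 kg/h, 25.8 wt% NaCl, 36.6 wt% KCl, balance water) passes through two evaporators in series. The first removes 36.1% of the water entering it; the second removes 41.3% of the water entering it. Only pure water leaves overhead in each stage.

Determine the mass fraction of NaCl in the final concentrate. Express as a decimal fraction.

0.3372

water in feed = 1430×0.376 = 537.68 kg/h.
After stage 1: water left = (1−0.361)×537.68 = 343.58; stream total = 1235.9 kg/h.
After stage 2: water left = (1−0.413)×343.58 = 201.68; final concentrate = 1094 kg/h.
NaCl fraction = 368.94/1094 = 0.3372.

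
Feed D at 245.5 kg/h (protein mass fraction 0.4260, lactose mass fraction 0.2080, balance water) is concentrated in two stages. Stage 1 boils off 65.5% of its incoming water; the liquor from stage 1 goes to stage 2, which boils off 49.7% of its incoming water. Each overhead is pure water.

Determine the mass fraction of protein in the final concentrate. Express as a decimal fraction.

water in feed = 245.5×0.366 = 89.853 kg/h.
After stage 1: water left = (1−0.655)×89.853 = 30.999; stream total = 186.65 kg/h.
After stage 2: water left = (1−0.497)×30.999 = 15.593; final concentrate = 171.24 kg/h.
protein fraction = 104.58/171.24 = 0.6107.

0.6107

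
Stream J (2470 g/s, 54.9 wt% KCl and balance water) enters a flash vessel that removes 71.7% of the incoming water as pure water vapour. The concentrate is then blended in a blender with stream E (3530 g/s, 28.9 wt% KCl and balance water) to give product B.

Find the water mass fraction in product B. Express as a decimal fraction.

Vapour removed = 0.717×0.451×2470 = 798.72 g/s; concentrate = 1671.3 g/s.
water reaching the mixer = 315.25 (from concentrate) + 3530×0.711 = 2825.1 g/s.
Product flow = 1671.3 + 3530 = 5201.3 g/s; water fraction = 0.5432.

0.5432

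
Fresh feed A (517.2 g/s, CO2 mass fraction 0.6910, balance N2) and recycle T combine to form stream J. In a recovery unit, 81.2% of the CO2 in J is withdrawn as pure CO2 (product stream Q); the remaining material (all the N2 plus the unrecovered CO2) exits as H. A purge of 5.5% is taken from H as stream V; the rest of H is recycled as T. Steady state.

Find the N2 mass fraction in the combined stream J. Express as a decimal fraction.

0.8699

N2 enters only via A and leaves only via the purge: 517.2×0.309 = 0.055×(N2 in H), and the recovery unit passes all N2, so N2 in J = N2 in H = 2905.7 g/s.
CO2 in J: m_A = 517.2×0.691 + (1−0.055)·(1−0.812)·m_A, so m_A = 357.39/0.8223 = 434.6 g/s.
J = 434.6 + 2905.7 = 3340.3 g/s.
N2 fraction in J = 2905.7/3340.3 = 0.8699.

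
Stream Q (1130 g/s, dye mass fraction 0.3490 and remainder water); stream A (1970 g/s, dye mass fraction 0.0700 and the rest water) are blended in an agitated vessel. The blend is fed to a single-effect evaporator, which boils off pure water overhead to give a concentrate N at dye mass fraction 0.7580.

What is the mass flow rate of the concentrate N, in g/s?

dye entering = 1130×0.349 + 1970×0.070 = 532.27 g/s.
All dye reports to N, so N = 532.27/0.758 = 702.2 g/s.

702.2 g/s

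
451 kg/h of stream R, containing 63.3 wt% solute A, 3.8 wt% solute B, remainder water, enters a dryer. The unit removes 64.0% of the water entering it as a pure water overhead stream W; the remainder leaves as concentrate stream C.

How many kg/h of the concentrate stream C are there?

water entering = 451×0.329 = 148.38 kg/h; overhead removed = 0.640×148.38 = 94.963 kg/h.
Concentrate = 451 − 94.963 = 356.04 kg/h.

356 kg/h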